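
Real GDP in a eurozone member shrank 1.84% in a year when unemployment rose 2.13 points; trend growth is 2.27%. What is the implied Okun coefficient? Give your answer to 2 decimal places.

Growth form: g_Y = g_Y* - β × Δu, so β = (g_Y* - g_Y)/Δu.
β = (2.27 + 1.84)/2.13 = 4.11/2.13 = 1.93.

β ≈ 1.93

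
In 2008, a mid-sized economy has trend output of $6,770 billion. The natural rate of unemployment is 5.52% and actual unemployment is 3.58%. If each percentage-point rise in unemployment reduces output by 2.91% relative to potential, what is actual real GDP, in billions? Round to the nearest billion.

Unemployment gap = 3.58 - 5.52 = -1.94 points, so the output gap is -2.91 × (-1.94) = 5.6454%.
Actual GDP = 6770 × (1 + 5.6454/100) = 6770 × 1.056454 ≈ 7152 billion.

$7,152 billion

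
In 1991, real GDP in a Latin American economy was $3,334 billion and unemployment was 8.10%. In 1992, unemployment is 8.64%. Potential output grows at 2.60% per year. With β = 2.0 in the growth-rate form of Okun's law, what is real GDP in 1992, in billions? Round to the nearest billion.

Δu = 8.64 - 8.1 = 0.54 points.
Okun's law (growth form): g_Y = g_Y* - β × Δu = 2.60 - 2.0 × (0.54) = 2.6 - 1.08 = 1.52%.
Real GDP in the next year = 3334 × (1 + 1.52/100) = 3334 × 1.0152 ≈ 3385 billion.

$3,385 billion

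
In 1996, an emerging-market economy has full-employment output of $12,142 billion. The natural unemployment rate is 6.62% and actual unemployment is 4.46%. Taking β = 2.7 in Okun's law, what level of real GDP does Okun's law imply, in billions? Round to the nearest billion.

$12,850 billion

Unemployment gap = 4.46 - 6.62 = -2.16 points, so the output gap is -2.7 × (-2.16) = 5.832%.
Actual GDP = 12142 × (1 + 5.832/100) = 12142 × 1.05832 ≈ 12850 billion.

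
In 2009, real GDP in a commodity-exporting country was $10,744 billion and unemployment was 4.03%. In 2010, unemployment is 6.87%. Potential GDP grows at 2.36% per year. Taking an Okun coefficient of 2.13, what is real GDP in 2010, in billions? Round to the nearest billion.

Δu = 6.87 - 4.03 = 2.84 points.
Okun's law (growth form): g_Y = g_Y* - β × Δu = 2.36 - 2.13 × (2.84) = 2.36 - 6.0492 = -3.6892%.
Real GDP in the next year = 10744 × (1 - 3.6892/100) = 10744 × 0.963108 ≈ 10348 billion.

$10,348 billion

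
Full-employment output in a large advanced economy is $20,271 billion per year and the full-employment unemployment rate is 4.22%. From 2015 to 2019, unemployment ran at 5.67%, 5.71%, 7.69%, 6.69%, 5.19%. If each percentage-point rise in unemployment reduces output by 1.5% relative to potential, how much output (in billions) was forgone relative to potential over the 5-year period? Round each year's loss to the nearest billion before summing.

Year 2015: gap = -1.5 × (5.67 - 4.22) = -2.175%, loss ≈ 20271 × 2.175/100 ≈ 441.
Year 2016: gap = -1.5 × (5.71 - 4.22) = -2.235%, loss ≈ 20271 × 2.235/100 ≈ 453.
Year 2017: gap = -1.5 × (7.69 - 4.22) = -5.205%, loss ≈ 20271 × 5.205/100 ≈ 1055.
Year 2018: gap = -1.5 × (6.69 - 4.22) = -3.705%, loss ≈ 20271 × 3.705/100 ≈ 751.
Year 2019: gap = -1.5 × (5.19 - 4.22) = -1.455%, loss ≈ 20271 × 1.455/100 ≈ 295.
Total lost output = 441 + 453 + 1055 + 751 + 295 = 2995 billion.

$2,995 billion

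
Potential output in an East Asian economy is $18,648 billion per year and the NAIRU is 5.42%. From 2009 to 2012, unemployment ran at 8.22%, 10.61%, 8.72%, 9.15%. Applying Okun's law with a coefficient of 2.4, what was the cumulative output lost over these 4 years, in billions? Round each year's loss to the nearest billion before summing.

Year 2009: gap = -2.4 × (8.22 - 5.42) = -6.72%, loss ≈ 18648 × 6.72/100 ≈ 1253.
Year 2010: gap = -2.4 × (10.61 - 5.42) = -12.456%, loss ≈ 18648 × 12.456/100 ≈ 2323.
Year 2011: gap = -2.4 × (8.72 - 5.42) = -7.92%, loss ≈ 18648 × 7.92/100 ≈ 1477.
Year 2012: gap = -2.4 × (9.15 - 5.42) = -8.952%, loss ≈ 18648 × 8.952/100 ≈ 1669.
Total lost output = 1253 + 2323 + 1477 + 1669 = 6722 billion.

$6,722 billion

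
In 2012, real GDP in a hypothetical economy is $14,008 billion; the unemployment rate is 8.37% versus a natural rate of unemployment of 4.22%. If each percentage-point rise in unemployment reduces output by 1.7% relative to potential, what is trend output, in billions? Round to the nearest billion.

$15,071 billion

Unemployment gap = 8.37 - 4.22 = 4.15 points, so output gap = -1.7 × 4.15 = -7.055%.
Since Y = Y* × (1 + gap/100), Y* = 14008/0.92945 ≈ 15071 billion.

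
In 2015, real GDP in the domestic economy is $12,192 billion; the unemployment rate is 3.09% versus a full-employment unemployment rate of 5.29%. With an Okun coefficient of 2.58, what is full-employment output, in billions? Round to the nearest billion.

$11,537 billion

Unemployment gap = 3.09 - 5.29 = -2.2 points, so output gap = -2.58 × (-2.2) = 5.676%.
Since Y = Y* × (1 + gap/100), Y* = 12192/1.05676 ≈ 11537 billion.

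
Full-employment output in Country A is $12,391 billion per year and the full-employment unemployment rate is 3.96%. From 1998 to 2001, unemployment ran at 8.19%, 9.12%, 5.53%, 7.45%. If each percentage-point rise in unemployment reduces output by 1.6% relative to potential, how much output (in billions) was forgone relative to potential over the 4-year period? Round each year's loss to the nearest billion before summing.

Year 1998: gap = -1.6 × (8.19 - 3.96) = -6.768%, loss ≈ 12391 × 6.768/100 ≈ 839.
Year 1999: gap = -1.6 × (9.12 - 3.96) = -8.256%, loss ≈ 12391 × 8.256/100 ≈ 1023.
Year 2000: gap = -1.6 × (5.53 - 3.96) = -2.512%, loss ≈ 12391 × 2.512/100 ≈ 311.
Year 2001: gap = -1.6 × (7.45 - 3.96) = -5.584%, loss ≈ 12391 × 5.584/100 ≈ 692.
Total lost output = 839 + 1023 + 311 + 692 = 2865 billion.

$2,865 billion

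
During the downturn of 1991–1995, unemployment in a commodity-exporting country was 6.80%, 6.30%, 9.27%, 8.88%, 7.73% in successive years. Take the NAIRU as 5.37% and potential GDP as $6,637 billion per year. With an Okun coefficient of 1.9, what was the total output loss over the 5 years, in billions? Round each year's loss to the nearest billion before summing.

Year 1991: gap = -1.9 × (6.8 - 5.37) = -2.717%, loss ≈ 6637 × 2.717/100 ≈ 180.
Year 1992: gap = -1.9 × (6.3 - 5.37) = -1.767%, loss ≈ 6637 × 1.767/100 ≈ 117.
Year 1993: gap = -1.9 × (9.27 - 5.37) = -7.41%, loss ≈ 6637 × 7.41/100 ≈ 492.
Year 1994: gap = -1.9 × (8.88 - 5.37) = -6.669%, loss ≈ 6637 × 6.669/100 ≈ 443.
Year 1995: gap = -1.9 × (7.73 - 5.37) = -4.484%, loss ≈ 6637 × 4.484/100 ≈ 298.
Total lost output = 180 + 117 + 492 + 443 + 298 = 1530 billion.

$1,530 billion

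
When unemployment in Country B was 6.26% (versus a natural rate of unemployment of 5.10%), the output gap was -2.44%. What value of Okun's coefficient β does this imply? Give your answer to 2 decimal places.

Okun's law: output gap = -β × (u - u*).
-2.44 = -β × (6.26 - 5.1) = -β × 1.16, so β = 2.44/1.16 = 2.10.

β ≈ 2.10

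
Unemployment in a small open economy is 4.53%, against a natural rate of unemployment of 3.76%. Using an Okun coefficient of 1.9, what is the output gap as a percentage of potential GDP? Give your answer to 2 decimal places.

-1.46%

The unemployment gap is 4.53 - 3.76 = 0.77 percentage points.
Okun's law gives an output gap of -1.9 × 0.77 = -1.463%, i.e. 1.46% below potential.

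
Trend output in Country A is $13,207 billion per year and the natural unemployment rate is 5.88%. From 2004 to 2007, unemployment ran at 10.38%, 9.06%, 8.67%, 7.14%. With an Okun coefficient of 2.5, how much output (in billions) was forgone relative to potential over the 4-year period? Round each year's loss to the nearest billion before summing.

Year 2004: gap = -2.5 × (10.38 - 5.88) = -11.25%, loss ≈ 13207 × 11.25/100 ≈ 1486.
Year 2005: gap = -2.5 × (9.06 - 5.88) = -7.95%, loss ≈ 13207 × 7.95/100 ≈ 1050.
Year 2006: gap = -2.5 × (8.67 - 5.88) = -6.975%, loss ≈ 13207 × 6.975/100 ≈ 921.
Year 2007: gap = -2.5 × (7.14 - 5.88) = -3.15%, loss ≈ 13207 × 3.15/100 ≈ 416.
Total lost output = 1486 + 1050 + 921 + 416 = 3873 billion.

$3,873 billion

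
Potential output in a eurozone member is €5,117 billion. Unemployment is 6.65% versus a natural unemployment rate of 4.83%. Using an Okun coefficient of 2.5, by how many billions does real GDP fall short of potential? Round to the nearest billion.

Output gap = -2.5 × (6.65 - 4.83) = -2.5 × 1.82 = -4.55%.
Actual GDP ≈ 5117 × 0.9545 ≈ 4884 billion, so the shortfall is 5117 - 4884 = 233 billion.

€233 billion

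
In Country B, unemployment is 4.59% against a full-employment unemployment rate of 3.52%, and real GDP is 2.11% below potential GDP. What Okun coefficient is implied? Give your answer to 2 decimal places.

β ≈ 1.97

Okun's law: output gap = -β × (u - u*).
-2.11 = -β × (4.59 - 3.52) = -β × 1.07, so β = 2.11/1.07 = 1.97.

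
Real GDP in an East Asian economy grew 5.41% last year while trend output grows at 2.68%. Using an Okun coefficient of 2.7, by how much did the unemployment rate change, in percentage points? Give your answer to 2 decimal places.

Growth-rate Okun's law: g_Y = g_Y* - β × Δu, so Δu = (g_Y* - g_Y)/β.
Δu = (2.68 - 5.41)/2.7 = -2.73/2.7 = -1.01 percentage points.

-1.01 percentage points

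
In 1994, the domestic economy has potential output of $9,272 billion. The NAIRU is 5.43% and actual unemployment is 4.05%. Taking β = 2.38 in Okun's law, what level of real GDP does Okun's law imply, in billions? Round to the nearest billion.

Unemployment gap = 4.05 - 5.43 = -1.38 points, so the output gap is -2.38 × (-1.38) = 3.2844%.
Actual GDP = 9272 × (1 + 3.2844/100) = 9272 × 1.032844 ≈ 9577 billion.

$9,577 billion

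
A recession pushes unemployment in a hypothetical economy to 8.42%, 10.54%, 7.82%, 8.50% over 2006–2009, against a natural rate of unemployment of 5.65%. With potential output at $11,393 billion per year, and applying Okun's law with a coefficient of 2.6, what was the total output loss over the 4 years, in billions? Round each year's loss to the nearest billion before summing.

$3,757 billion

Year 2006: gap = -2.6 × (8.42 - 5.65) = -7.202%, loss ≈ 11393 × 7.202/100 ≈ 821.
Year 2007: gap = -2.6 × (10.54 - 5.65) = -12.714%, loss ≈ 11393 × 12.714/100 ≈ 1449.
Year 2008: gap = -2.6 × (7.82 - 5.65) = -5.642%, loss ≈ 11393 × 5.642/100 ≈ 643.
Year 2009: gap = -2.6 × (8.5 - 5.65) = -7.41%, loss ≈ 11393 × 7.41/100 ≈ 844.
Total lost output = 821 + 1449 + 643 + 844 = 3757 billion.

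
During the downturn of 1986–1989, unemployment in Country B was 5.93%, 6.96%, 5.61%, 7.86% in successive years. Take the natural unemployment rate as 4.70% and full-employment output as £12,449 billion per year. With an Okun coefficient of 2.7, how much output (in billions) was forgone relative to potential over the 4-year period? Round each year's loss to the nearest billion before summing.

Year 1986: gap = -2.7 × (5.93 - 4.7) = -3.321%, loss ≈ 12449 × 3.321/100 ≈ 413.
Year 1987: gap = -2.7 × (6.96 - 4.7) = -6.102%, loss ≈ 12449 × 6.102/100 ≈ 760.
Year 1988: gap = -2.7 × (5.61 - 4.7) = -2.457%, loss ≈ 12449 × 2.457/100 ≈ 306.
Year 1989: gap = -2.7 × (7.86 - 4.7) = -8.532%, loss ≈ 12449 × 8.532/100 ≈ 1062.
Total lost output = 413 + 760 + 306 + 1062 = 2541 billion.

£2,541 billion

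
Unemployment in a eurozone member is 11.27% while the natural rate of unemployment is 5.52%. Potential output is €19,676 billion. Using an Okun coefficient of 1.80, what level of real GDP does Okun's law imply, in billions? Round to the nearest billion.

Unemployment gap = 11.27 - 5.52 = 5.75 points, so the output gap is -1.8 × 5.75 = -10.35%.
Actual GDP = 19676 × (1 - 10.35/100) = 19676 × 0.8965 ≈ 17640 billion.

€17,640 billion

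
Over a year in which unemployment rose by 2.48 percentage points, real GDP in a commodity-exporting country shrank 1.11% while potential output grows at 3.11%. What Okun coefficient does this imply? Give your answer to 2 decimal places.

β ≈ 1.70

Growth form: g_Y = g_Y* - β × Δu, so β = (g_Y* - g_Y)/Δu.
β = (3.11 + 1.11)/2.48 = 4.22/2.48 = 1.70.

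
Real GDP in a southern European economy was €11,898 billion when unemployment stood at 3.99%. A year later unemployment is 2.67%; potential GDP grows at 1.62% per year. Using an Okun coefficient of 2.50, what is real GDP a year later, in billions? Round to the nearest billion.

Δu = 2.67 - 3.99 = -1.32 points.
Okun's law (growth form): g_Y = g_Y* - β × Δu = 1.62 - 2.50 × (-1.32) = 1.62 + 3.3 = 4.92%.
Real GDP in the next year = 11898 × (1 + 4.92/100) = 11898 × 1.0492 ≈ 12483 billion.

€12,483 billion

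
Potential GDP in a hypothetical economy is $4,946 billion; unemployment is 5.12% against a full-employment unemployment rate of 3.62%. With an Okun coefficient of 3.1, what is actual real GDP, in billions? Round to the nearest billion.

$4,716 billion

Unemployment gap = 5.12 - 3.62 = 1.5 points, so the output gap is -3.1 × 1.5 = -4.65%.
Actual GDP = 4946 × (1 - 4.65/100) = 4946 × 0.9535 ≈ 4716 billion.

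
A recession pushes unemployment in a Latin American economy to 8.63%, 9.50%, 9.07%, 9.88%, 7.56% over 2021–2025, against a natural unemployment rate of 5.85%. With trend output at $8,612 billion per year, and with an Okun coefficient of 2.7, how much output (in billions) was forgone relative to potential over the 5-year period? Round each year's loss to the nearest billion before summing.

Year 2021: gap = -2.7 × (8.63 - 5.85) = -7.506%, loss ≈ 8612 × 7.506/100 ≈ 646.
Year 2022: gap = -2.7 × (9.5 - 5.85) = -9.855%, loss ≈ 8612 × 9.855/100 ≈ 849.
Year 2023: gap = -2.7 × (9.07 - 5.85) = -8.694%, loss ≈ 8612 × 8.694/100 ≈ 749.
Year 2024: gap = -2.7 × (9.88 - 5.85) = -10.881%, loss ≈ 8612 × 10.881/100 ≈ 937.
Year 2025: gap = -2.7 × (7.56 - 5.85) = -4.617%, loss ≈ 8612 × 4.617/100 ≈ 398.
Total lost output = 646 + 849 + 749 + 937 + 398 = 3579 billion.

$3,579 billion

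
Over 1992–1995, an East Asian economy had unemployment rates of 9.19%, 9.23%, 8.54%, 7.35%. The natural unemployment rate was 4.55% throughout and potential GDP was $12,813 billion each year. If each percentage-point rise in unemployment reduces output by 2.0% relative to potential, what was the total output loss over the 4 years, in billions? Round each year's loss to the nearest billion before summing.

$4,128 billion

Year 1992: gap = -2.0 × (9.19 - 4.55) = -9.28%, loss ≈ 12813 × 9.28/100 ≈ 1189.
Year 1993: gap = -2.0 × (9.23 - 4.55) = -9.36%, loss ≈ 12813 × 9.36/100 ≈ 1199.
Year 1994: gap = -2.0 × (8.54 - 4.55) = -7.98%, loss ≈ 12813 × 7.98/100 ≈ 1022.
Year 1995: gap = -2.0 × (7.35 - 4.55) = -5.6%, loss ≈ 12813 × 5.6/100 ≈ 718.
Total lost output = 1189 + 1199 + 1022 + 718 = 4128 billion.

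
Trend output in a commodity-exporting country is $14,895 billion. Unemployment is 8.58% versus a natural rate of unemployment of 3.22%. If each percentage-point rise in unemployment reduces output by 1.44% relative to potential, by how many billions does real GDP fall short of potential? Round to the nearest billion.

$1,150 billion

Output gap = -1.44 × (8.58 - 3.22) = -1.44 × 5.36 = -7.7184%.
Actual GDP ≈ 14895 × 0.922816 ≈ 13745 billion, so the shortfall is 14895 - 13745 = 1150 billion.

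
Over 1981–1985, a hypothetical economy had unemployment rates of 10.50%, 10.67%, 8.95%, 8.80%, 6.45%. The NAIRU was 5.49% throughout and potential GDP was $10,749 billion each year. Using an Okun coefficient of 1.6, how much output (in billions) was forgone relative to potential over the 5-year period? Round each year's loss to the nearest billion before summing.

Year 1981: gap = -1.6 × (10.5 - 5.49) = -8.016%, loss ≈ 10749 × 8.016/100 ≈ 862.
Year 1982: gap = -1.6 × (10.67 - 5.49) = -8.288%, loss ≈ 10749 × 8.288/100 ≈ 891.
Year 1983: gap = -1.6 × (8.95 - 5.49) = -5.536%, loss ≈ 10749 × 5.536/100 ≈ 595.
Year 1984: gap = -1.6 × (8.8 - 5.49) = -5.296%, loss ≈ 10749 × 5.296/100 ≈ 569.
Year 1985: gap = -1.6 × (6.45 - 5.49) = -1.536%, loss ≈ 10749 × 1.536/100 ≈ 165.
Total lost output = 862 + 891 + 595 + 569 + 165 = 3082 billion.

$3,082 billion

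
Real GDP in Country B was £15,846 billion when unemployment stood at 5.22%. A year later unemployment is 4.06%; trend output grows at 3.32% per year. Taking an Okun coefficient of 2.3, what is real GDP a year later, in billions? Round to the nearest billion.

Δu = 4.06 - 5.22 = -1.16 points.
Okun's law (growth form): g_Y = g_Y* - β × Δu = 3.32 - 2.3 × (-1.16) = 3.32 + 2.668 = 5.988%.
Real GDP in the next year = 15846 × (1 + 5.988/100) = 15846 × 1.05988 ≈ 16795 billion.

£16,795 billion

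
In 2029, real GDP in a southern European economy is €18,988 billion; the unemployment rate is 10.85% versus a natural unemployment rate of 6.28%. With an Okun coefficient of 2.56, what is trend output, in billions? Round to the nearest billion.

€21,504 billion

Unemployment gap = 10.85 - 6.28 = 4.57 points, so output gap = -2.56 × 4.57 = -11.6992%.
Since Y = Y* × (1 + gap/100), Y* = 18988/0.883008 ≈ 21504 billion.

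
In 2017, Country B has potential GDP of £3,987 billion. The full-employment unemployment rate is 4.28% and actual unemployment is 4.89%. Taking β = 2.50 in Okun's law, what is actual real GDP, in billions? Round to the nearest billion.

Unemployment gap = 4.89 - 4.28 = 0.61 points, so the output gap is -2.5 × 0.61 = -1.525%.
Actual GDP = 3987 × (1 - 1.525/100) = 3987 × 0.98475 ≈ 3926 billion.

£3,926 billion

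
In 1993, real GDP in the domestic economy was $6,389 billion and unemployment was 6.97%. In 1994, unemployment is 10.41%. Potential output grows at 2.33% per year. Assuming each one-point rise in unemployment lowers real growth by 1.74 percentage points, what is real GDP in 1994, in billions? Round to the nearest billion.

$6,155 billion

Δu = 10.41 - 6.97 = 3.44 points.
Okun's law (growth form): g_Y = g_Y* - β × Δu = 2.33 - 1.74 × (3.44) = 2.33 - 5.9856 = -3.6556%.
Real GDP in the next year = 6389 × (1 - 3.6556/100) = 6389 × 0.963444 ≈ 6155 billion.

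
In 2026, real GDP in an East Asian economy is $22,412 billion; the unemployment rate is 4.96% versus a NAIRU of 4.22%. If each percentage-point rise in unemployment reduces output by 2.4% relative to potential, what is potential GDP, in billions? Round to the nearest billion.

$22,817 billion

Unemployment gap = 4.96 - 4.22 = 0.74 points, so output gap = -2.4 × 0.74 = -1.776%.
Since Y = Y* × (1 + gap/100), Y* = 22412/0.98224 ≈ 22817 billion.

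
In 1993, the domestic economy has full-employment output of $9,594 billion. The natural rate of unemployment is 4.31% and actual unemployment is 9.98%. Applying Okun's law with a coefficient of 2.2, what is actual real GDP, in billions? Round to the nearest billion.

$8,397 billion

Unemployment gap = 9.98 - 4.31 = 5.67 points, so the output gap is -2.2 × 5.67 = -12.474%.
Actual GDP = 9594 × (1 - 12.474/100) = 9594 × 0.87526 ≈ 8397 billion.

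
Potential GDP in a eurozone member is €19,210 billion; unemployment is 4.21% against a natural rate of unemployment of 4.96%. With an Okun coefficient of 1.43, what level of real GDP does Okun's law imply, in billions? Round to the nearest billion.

Unemployment gap = 4.21 - 4.96 = -0.75 points, so the output gap is -1.43 × (-0.75) = 1.0725%.
Actual GDP = 19210 × (1 + 1.0725/100) = 19210 × 1.010725 ≈ 19416 billion.

€19,416 billion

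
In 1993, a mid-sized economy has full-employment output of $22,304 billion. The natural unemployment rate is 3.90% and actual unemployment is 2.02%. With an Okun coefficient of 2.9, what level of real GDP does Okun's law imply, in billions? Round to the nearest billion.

Unemployment gap = 2.02 - 3.9 = -1.88 points, so the output gap is -2.9 × (-1.88) = 5.452%.
Actual GDP = 22304 × (1 + 5.452/100) = 22304 × 1.05452 ≈ 23520 billion.

$23,520 billion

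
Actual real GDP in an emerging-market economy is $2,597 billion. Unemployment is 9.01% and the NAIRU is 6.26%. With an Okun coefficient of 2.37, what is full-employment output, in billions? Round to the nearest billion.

Unemployment gap = 9.01 - 6.26 = 2.75 points, so output gap = -2.37 × 2.75 = -6.5175%.
Since Y = Y* × (1 + gap/100), Y* = 2597/0.934825 ≈ 2778 billion.

$2,778 billion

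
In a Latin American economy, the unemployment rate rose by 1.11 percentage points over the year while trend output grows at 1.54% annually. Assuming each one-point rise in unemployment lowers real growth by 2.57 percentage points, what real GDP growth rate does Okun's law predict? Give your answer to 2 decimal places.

-1.31%

Growth-rate Okun's law: g_Y = g_Y* - β × Δu.
g_Y = 1.54 - 2.57 × (1.11) = 1.54 - 2.8527 = -1.3127%, i.e. -1.31% to 2 d.p.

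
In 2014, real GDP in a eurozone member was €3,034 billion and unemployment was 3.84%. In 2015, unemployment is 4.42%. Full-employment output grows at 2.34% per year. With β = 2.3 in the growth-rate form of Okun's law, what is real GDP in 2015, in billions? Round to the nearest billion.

€3,065 billion

Δu = 4.42 - 3.84 = 0.58 points.
Okun's law (growth form): g_Y = g_Y* - β × Δu = 2.34 - 2.3 × (0.58) = 2.34 - 1.334 = 1.006%.
Real GDP in the next year = 3034 × (1 + 1.006/100) = 3034 × 1.01006 ≈ 3065 billion.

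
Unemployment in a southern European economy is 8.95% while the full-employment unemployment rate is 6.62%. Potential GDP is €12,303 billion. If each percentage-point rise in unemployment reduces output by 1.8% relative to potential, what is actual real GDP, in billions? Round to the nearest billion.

€11,787 billion

Unemployment gap = 8.95 - 6.62 = 2.33 points, so the output gap is -1.8 × 2.33 = -4.194%.
Actual GDP = 12303 × (1 - 4.194/100) = 12303 × 0.95806 ≈ 11787 billion.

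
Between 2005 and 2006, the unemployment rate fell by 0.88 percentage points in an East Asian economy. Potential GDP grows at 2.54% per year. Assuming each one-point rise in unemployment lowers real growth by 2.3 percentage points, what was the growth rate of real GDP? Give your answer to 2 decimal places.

Growth-rate Okun's law: g_Y = g_Y* - β × Δu.
g_Y = 2.54 - 2.3 × (-0.88) = 2.54 + 2.024 = 4.564%, i.e. 4.56% to 2 d.p.

4.56%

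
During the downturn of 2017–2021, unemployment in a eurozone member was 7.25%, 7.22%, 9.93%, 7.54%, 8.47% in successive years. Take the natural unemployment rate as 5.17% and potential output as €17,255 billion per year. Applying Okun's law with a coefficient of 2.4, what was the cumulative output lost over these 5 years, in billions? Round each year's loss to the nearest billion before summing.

€6,029 billion

Year 2017: gap = -2.4 × (7.25 - 5.17) = -4.992%, loss ≈ 17255 × 4.992/100 ≈ 861.
Year 2018: gap = -2.4 × (7.22 - 5.17) = -4.92%, loss ≈ 17255 × 4.92/100 ≈ 849.
Year 2019: gap = -2.4 × (9.93 - 5.17) = -11.424%, loss ≈ 17255 × 11.424/100 ≈ 1971.
Year 2020: gap = -2.4 × (7.54 - 5.17) = -5.688%, loss ≈ 17255 × 5.688/100 ≈ 981.
Year 2021: gap = -2.4 × (8.47 - 5.17) = -7.92%, loss ≈ 17255 × 7.92/100 ≈ 1367.
Total lost output = 861 + 849 + 1971 + 981 + 1367 = 6029 billion.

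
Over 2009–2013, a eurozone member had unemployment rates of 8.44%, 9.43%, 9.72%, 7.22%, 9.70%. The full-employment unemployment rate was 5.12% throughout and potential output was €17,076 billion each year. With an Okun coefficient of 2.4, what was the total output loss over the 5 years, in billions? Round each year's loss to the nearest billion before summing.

€7,750 billion

Year 2009: gap = -2.4 × (8.44 - 5.12) = -7.968%, loss ≈ 17076 × 7.968/100 ≈ 1361.
Year 2010: gap = -2.4 × (9.43 - 5.12) = -10.344%, loss ≈ 17076 × 10.344/100 ≈ 1766.
Year 2011: gap = -2.4 × (9.72 - 5.12) = -11.04%, loss ≈ 17076 × 11.04/100 ≈ 1885.
Year 2012: gap = -2.4 × (7.22 - 5.12) = -5.04%, loss ≈ 17076 × 5.04/100 ≈ 861.
Year 2013: gap = -2.4 × (9.7 - 5.12) = -10.992%, loss ≈ 17076 × 10.992/100 ≈ 1877.
Total lost output = 1361 + 1766 + 1885 + 861 + 1877 = 7750 billion.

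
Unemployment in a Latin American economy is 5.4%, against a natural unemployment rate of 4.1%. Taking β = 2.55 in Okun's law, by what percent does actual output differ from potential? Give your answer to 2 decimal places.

-3.32%

The unemployment gap is 5.4 - 4.1 = 1.3 percentage points.
Okun's law gives an output gap of -2.55 × 1.3 = -3.315%, i.e. 3.32% below potential.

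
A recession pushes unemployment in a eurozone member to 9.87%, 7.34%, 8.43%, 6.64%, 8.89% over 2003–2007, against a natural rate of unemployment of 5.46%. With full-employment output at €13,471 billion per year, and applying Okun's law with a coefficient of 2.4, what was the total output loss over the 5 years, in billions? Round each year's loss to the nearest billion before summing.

Year 2003: gap = -2.4 × (9.87 - 5.46) = -10.584%, loss ≈ 13471 × 10.584/100 ≈ 1426.
Year 2004: gap = -2.4 × (7.34 - 5.46) = -4.512%, loss ≈ 13471 × 4.512/100 ≈ 608.
Year 2005: gap = -2.4 × (8.43 - 5.46) = -7.128%, loss ≈ 13471 × 7.128/100 ≈ 960.
Year 2006: gap = -2.4 × (6.64 - 5.46) = -2.832%, loss ≈ 13471 × 2.832/100 ≈ 381.
Year 2007: gap = -2.4 × (8.89 - 5.46) = -8.232%, loss ≈ 13471 × 8.232/100 ≈ 1109.
Total lost output = 1426 + 608 + 960 + 381 + 1109 = 4484 billion.

€4,484 billion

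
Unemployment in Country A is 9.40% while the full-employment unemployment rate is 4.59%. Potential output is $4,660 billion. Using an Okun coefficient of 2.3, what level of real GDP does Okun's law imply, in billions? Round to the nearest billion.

$4,144 billion

Unemployment gap = 9.4 - 4.59 = 4.81 points, so the output gap is -2.3 × 4.81 = -11.063%.
Actual GDP = 4660 × (1 - 11.063/100) = 4660 × 0.88937 ≈ 4144 billion.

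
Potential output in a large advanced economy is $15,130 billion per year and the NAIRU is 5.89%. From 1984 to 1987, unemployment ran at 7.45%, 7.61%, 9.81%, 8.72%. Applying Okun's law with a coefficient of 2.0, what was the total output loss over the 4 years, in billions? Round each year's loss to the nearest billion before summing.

$3,034 billion

Year 1984: gap = -2.0 × (7.45 - 5.89) = -3.12%, loss ≈ 15130 × 3.12/100 ≈ 472.
Year 1985: gap = -2.0 × (7.61 - 5.89) = -3.44%, loss ≈ 15130 × 3.44/100 ≈ 520.
Year 1986: gap = -2.0 × (9.81 - 5.89) = -7.84%, loss ≈ 15130 × 7.84/100 ≈ 1186.
Year 1987: gap = -2.0 × (8.72 - 5.89) = -5.66%, loss ≈ 15130 × 5.66/100 ≈ 856.
Total lost output = 472 + 520 + 1186 + 856 = 3034 billion.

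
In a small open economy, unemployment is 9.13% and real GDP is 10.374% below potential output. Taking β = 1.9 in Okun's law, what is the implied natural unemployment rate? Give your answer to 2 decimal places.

3.67%

From Okun's law, u - u* = -(output gap)/β = -(-10.374)/1.9 = 5.46 points.
So u* = 9.13 - 5.46 = 3.67%.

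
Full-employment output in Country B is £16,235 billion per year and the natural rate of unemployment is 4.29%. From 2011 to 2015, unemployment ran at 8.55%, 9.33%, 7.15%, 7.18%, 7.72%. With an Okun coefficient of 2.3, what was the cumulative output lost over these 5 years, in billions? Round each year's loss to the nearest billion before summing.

£6,901 billion

Year 2011: gap = -2.3 × (8.55 - 4.29) = -9.798%, loss ≈ 16235 × 9.798/100 ≈ 1591.
Year 2012: gap = -2.3 × (9.33 - 4.29) = -11.592%, loss ≈ 16235 × 11.592/100 ≈ 1882.
Year 2013: gap = -2.3 × (7.15 - 4.29) = -6.578%, loss ≈ 16235 × 6.578/100 ≈ 1068.
Year 2014: gap = -2.3 × (7.18 - 4.29) = -6.647%, loss ≈ 16235 × 6.647/100 ≈ 1079.
Year 2015: gap = -2.3 × (7.72 - 4.29) = -7.889%, loss ≈ 16235 × 7.889/100 ≈ 1281.
Total lost output = 1591 + 1882 + 1068 + 1079 + 1281 = 6901 billion.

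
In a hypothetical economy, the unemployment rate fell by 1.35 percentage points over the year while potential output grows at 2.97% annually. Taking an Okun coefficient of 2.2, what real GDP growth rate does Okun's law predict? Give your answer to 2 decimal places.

5.94%

Growth-rate Okun's law: g_Y = g_Y* - β × Δu.
g_Y = 2.97 - 2.2 × (-1.35) = 2.97 + 2.97 = 5.94%, i.e. 5.94% to 2 d.p.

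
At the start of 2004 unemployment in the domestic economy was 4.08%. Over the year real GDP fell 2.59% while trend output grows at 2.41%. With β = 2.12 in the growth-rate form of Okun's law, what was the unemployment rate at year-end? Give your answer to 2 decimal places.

6.44%

Growth-rate Okun's law: g_Y = g_Y* - β × Δu, so Δu = (g_Y* - g_Y)/β.
Δu = (2.41 + 2.59)/2.12 = 5/2.12 = 2.36 percentage points.
Year-end unemployment = 4.08 + 2.36 = 6.44%.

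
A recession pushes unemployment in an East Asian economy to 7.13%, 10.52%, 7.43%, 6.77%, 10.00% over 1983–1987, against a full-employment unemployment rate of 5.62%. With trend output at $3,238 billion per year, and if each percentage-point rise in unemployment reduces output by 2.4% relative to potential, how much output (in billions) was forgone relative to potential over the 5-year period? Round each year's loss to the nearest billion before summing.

$1,068 billion

Year 1983: gap = -2.4 × (7.13 - 5.62) = -3.624%, loss ≈ 3238 × 3.624/100 ≈ 117.
Year 1984: gap = -2.4 × (10.52 - 5.62) = -11.76%, loss ≈ 3238 × 11.76/100 ≈ 381.
Year 1985: gap = -2.4 × (7.43 - 5.62) = -4.344%, loss ≈ 3238 × 4.344/100 ≈ 141.
Year 1986: gap = -2.4 × (6.77 - 5.62) = -2.76%, loss ≈ 3238 × 2.76/100 ≈ 89.
Year 1987: gap = -2.4 × (10 - 5.62) = -10.512%, loss ≈ 3238 × 10.512/100 ≈ 340.
Total lost output = 117 + 381 + 141 + 89 + 340 = 1068 billion.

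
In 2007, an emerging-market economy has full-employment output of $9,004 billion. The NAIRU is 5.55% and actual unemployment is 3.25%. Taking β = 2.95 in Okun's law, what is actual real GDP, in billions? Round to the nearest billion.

$9,615 billion

Unemployment gap = 3.25 - 5.55 = -2.3 points, so the output gap is -2.95 × (-2.3) = 6.785%.
Actual GDP = 9004 × (1 + 6.785/100) = 9004 × 1.06785 ≈ 9615 billion.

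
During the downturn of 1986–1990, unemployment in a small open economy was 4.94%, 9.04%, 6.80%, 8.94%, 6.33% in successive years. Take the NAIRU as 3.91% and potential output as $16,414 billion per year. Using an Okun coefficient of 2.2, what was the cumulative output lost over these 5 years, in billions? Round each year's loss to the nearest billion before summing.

$5,958 billion

Year 1986: gap = -2.2 × (4.94 - 3.91) = -2.266%, loss ≈ 16414 × 2.266/100 ≈ 372.
Year 1987: gap = -2.2 × (9.04 - 3.91) = -11.286%, loss ≈ 16414 × 11.286/100 ≈ 1852.
Year 1988: gap = -2.2 × (6.8 - 3.91) = -6.358%, loss ≈ 16414 × 6.358/100 ≈ 1044.
Year 1989: gap = -2.2 × (8.94 - 3.91) = -11.066%, loss ≈ 16414 × 11.066/100 ≈ 1816.
Year 1990: gap = -2.2 × (6.33 - 3.91) = -5.324%, loss ≈ 16414 × 5.324/100 ≈ 874.
Total lost output = 372 + 1852 + 1044 + 1816 + 874 = 5958 billion.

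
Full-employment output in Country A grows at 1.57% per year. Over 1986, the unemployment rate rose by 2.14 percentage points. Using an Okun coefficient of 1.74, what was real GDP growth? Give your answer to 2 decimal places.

Growth-rate Okun's law: g_Y = g_Y* - β × Δu.
g_Y = 1.57 - 1.74 × (2.14) = 1.57 - 3.7236 = -2.1536%, i.e. -2.15% to 2 d.p.

-2.15%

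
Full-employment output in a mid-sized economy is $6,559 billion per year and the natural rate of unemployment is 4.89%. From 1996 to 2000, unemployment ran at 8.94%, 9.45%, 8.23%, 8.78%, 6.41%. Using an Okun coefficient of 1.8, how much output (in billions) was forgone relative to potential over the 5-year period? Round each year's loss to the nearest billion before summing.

Year 1996: gap = -1.8 × (8.94 - 4.89) = -7.29%, loss ≈ 6559 × 7.29/100 ≈ 478.
Year 1997: gap = -1.8 × (9.45 - 4.89) = -8.208%, loss ≈ 6559 × 8.208/100 ≈ 538.
Year 1998: gap = -1.8 × (8.23 - 4.89) = -6.012%, loss ≈ 6559 × 6.012/100 ≈ 394.
Year 1999: gap = -1.8 × (8.78 - 4.89) = -7.002%, loss ≈ 6559 × 7.002/100 ≈ 459.
Year 2000: gap = -1.8 × (6.41 - 4.89) = -2.736%, loss ≈ 6559 × 2.736/100 ≈ 179.
Total lost output = 478 + 538 + 394 + 459 + 179 = 2048 billion.

$2,048 billion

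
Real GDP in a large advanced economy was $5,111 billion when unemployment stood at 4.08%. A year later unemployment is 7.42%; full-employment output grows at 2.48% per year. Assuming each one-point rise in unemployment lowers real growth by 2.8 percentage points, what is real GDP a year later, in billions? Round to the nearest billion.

Δu = 7.42 - 4.08 = 3.34 points.
Okun's law (growth form): g_Y = g_Y* - β × Δu = 2.48 - 2.8 × (3.34) = 2.48 - 9.352 = -6.872%.
Real GDP in the next year = 5111 × (1 - 6.872/100) = 5111 × 0.93128 ≈ 4760 billion.

$4,760 billion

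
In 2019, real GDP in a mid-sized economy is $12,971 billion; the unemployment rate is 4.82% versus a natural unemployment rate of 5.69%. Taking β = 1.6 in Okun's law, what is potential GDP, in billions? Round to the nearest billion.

$12,793 billion

Unemployment gap = 4.82 - 5.69 = -0.87 points, so output gap = -1.6 × (-0.87) = 1.392%.
Since Y = Y* × (1 + gap/100), Y* = 12971/1.01392 ≈ 12793 billion.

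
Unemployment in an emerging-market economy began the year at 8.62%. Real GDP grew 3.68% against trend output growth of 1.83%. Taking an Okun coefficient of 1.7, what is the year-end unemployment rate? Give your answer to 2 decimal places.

7.53%

Growth-rate Okun's law: g_Y = g_Y* - β × Δu, so Δu = (g_Y* - g_Y)/β.
Δu = (1.83 - 3.68)/1.7 = -1.85/1.7 = -1.09 percentage points.
Year-end unemployment = 8.62 - 1.09 = 7.53%.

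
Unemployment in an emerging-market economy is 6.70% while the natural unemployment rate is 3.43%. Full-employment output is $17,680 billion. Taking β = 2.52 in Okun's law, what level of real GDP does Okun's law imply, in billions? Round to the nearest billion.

Unemployment gap = 6.7 - 3.43 = 3.27 points, so the output gap is -2.52 × 3.27 = -8.2404%.
Actual GDP = 17680 × (1 - 8.2404/100) = 17680 × 0.917596 ≈ 16223 billion.

$16,223 billion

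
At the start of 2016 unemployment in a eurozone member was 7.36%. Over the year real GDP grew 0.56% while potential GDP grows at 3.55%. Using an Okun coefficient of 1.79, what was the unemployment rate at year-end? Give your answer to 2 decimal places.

Growth-rate Okun's law: g_Y = g_Y* - β × Δu, so Δu = (g_Y* - g_Y)/β.
Δu = (3.55 - 0.56)/1.79 = 2.99/1.79 = 1.67 percentage points.
Year-end unemployment = 7.36 + 1.67 = 9.03%.

9.03%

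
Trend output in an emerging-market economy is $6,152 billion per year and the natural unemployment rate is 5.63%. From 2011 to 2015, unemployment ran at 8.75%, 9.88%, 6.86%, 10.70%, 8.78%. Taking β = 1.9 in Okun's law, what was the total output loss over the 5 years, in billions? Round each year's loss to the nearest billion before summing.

Year 2011: gap = -1.9 × (8.75 - 5.63) = -5.928%, loss ≈ 6152 × 5.928/100 ≈ 365.
Year 2012: gap = -1.9 × (9.88 - 5.63) = -8.075%, loss ≈ 6152 × 8.075/100 ≈ 497.
Year 2013: gap = -1.9 × (6.86 - 5.63) = -2.337%, loss ≈ 6152 × 2.337/100 ≈ 144.
Year 2014: gap = -1.9 × (10.7 - 5.63) = -9.633%, loss ≈ 6152 × 9.633/100 ≈ 593.
Year 2015: gap = -1.9 × (8.78 - 5.63) = -5.985%, loss ≈ 6152 × 5.985/100 ≈ 368.
Total lost output = 365 + 497 + 144 + 593 + 368 = 1967 billion.

$1,967 billion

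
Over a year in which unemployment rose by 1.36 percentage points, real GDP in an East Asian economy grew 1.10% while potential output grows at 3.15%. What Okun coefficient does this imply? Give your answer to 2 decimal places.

Growth form: g_Y = g_Y* - β × Δu, so β = (g_Y* - g_Y)/Δu.
β = (3.15 - 1.1)/1.36 = 2.05/1.36 = 1.51.

β ≈ 1.51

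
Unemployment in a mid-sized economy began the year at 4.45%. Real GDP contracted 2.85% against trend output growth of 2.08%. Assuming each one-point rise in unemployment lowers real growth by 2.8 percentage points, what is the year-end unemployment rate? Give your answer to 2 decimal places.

6.21%

Growth-rate Okun's law: g_Y = g_Y* - β × Δu, so Δu = (g_Y* - g_Y)/β.
Δu = (2.08 + 2.85)/2.8 = 4.93/2.8 = 1.76 percentage points.
Year-end unemployment = 4.45 + 1.76 = 6.21%.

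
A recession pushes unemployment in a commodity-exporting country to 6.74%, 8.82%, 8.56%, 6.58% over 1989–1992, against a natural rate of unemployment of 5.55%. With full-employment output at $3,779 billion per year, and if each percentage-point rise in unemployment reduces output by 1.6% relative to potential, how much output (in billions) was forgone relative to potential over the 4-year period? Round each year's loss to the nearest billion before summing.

Year 1989: gap = -1.6 × (6.74 - 5.55) = -1.904%, loss ≈ 3779 × 1.904/100 ≈ 72.
Year 1990: gap = -1.6 × (8.82 - 5.55) = -5.232%, loss ≈ 3779 × 5.232/100 ≈ 198.
Year 1991: gap = -1.6 × (8.56 - 5.55) = -4.816%, loss ≈ 3779 × 4.816/100 ≈ 182.
Year 1992: gap = -1.6 × (6.58 - 5.55) = -1.648%, loss ≈ 3779 × 1.648/100 ≈ 62.
Total lost output = 72 + 198 + 182 + 62 = 514 billion.

$514 billion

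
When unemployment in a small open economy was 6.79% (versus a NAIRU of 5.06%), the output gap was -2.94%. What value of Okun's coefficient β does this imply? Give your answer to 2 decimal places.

β ≈ 1.70

Okun's law: output gap = -β × (u - u*).
-2.94 = -β × (6.79 - 5.06) = -β × 1.73, so β = 2.94/1.73 = 1.70.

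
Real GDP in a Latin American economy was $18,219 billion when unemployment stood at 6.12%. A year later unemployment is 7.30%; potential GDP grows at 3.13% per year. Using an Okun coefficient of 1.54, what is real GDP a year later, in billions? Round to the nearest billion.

Δu = 7.3 - 6.12 = 1.18 points.
Okun's law (growth form): g_Y = g_Y* - β × Δu = 3.13 - 1.54 × (1.18) = 3.13 - 1.8172 = 1.3128%.
Real GDP in the next year = 18219 × (1 + 1.3128/100) = 18219 × 1.013128 ≈ 18458 billion.

$18,458 billion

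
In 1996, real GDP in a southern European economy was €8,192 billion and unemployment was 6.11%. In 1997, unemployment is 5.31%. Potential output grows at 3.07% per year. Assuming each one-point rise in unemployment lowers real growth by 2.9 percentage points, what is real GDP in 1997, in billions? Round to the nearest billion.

Δu = 5.31 - 6.11 = -0.8 points.
Okun's law (growth form): g_Y = g_Y* - β × Δu = 3.07 - 2.9 × (-0.80) = 3.07 + 2.32 = 5.39%.
Real GDP in the next year = 8192 × (1 + 5.39/100) = 8192 × 1.0539 ≈ 8634 billion.

€8,634 billion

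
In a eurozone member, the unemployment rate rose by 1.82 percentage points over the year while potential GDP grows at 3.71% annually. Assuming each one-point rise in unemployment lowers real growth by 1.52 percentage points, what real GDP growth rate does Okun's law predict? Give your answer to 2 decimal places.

Growth-rate Okun's law: g_Y = g_Y* - β × Δu.
g_Y = 3.71 - 1.52 × (1.82) = 3.71 - 2.7664 = 0.9436%, i.e. 0.94% to 2 d.p.

0.94%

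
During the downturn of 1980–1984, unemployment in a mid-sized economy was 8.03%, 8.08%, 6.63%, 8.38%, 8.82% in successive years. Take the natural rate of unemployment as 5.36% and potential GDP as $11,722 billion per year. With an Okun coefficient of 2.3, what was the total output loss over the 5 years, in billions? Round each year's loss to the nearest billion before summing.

$3,542 billion

Year 1980: gap = -2.3 × (8.03 - 5.36) = -6.141%, loss ≈ 11722 × 6.141/100 ≈ 720.
Year 1981: gap = -2.3 × (8.08 - 5.36) = -6.256%, loss ≈ 11722 × 6.256/100 ≈ 733.
Year 1982: gap = -2.3 × (6.63 - 5.36) = -2.921%, loss ≈ 11722 × 2.921/100 ≈ 342.
Year 1983: gap = -2.3 × (8.38 - 5.36) = -6.946%, loss ≈ 11722 × 6.946/100 ≈ 814.
Year 1984: gap = -2.3 × (8.82 - 5.36) = -7.958%, loss ≈ 11722 × 7.958/100 ≈ 933.
Total lost output = 720 + 733 + 342 + 814 + 933 = 3542 billion.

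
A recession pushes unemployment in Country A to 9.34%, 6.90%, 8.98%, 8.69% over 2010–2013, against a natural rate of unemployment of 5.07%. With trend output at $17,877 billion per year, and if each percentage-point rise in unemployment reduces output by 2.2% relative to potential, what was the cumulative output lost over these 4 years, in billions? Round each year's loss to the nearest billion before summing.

Year 2010: gap = -2.2 × (9.34 - 5.07) = -9.394%, loss ≈ 17877 × 9.394/100 ≈ 1679.
Year 2011: gap = -2.2 × (6.9 - 5.07) = -4.026%, loss ≈ 17877 × 4.026/100 ≈ 720.
Year 2012: gap = -2.2 × (8.98 - 5.07) = -8.602%, loss ≈ 17877 × 8.602/100 ≈ 1538.
Year 2013: gap = -2.2 × (8.69 - 5.07) = -7.964%, loss ≈ 17877 × 7.964/100 ≈ 1424.
Total lost output = 1679 + 720 + 1538 + 1424 = 5361 billion.

$5,361 billion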